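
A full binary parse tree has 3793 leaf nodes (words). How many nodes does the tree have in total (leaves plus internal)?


Leaf nodes (terminals): 3793
Internal nodes = n - 1 = 3793 - 1 = 3792
Total = leaves + internal = 3793 + 3792 = 7585

7585


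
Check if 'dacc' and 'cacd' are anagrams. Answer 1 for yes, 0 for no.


Sort characters of 'dacc': 'accd'
Sort characters of 'cacd': 'accd'
Sorted forms match -> they ARE anagrams
Result: 1

1


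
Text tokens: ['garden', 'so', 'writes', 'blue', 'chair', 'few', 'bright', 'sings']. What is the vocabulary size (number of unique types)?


Listing all tokens and tracking unique types:
  Token 1: 'garden' -> NEW (unique so far: 1)
  Token 2: 'so' -> NEW (unique so far: 2)
  Token 3: 'writes' -> NEW (unique so far: 3)
  Token 4: 'blue' -> NEW (unique so far: 4)
  Token 5: 'chair' -> NEW (unique so far: 5)
  Token 6: 'few' -> NEW (unique so far: 6)
  Token 7: 'bright' -> NEW (unique so far: 7)
  Token 8: 'sings' -> NEW (unique so far: 8)
Unique types: ('blue', 'bright', 'chair', 'few', 'garden', 'sings', 'so', 'writes')
Vocabulary size: 8

8


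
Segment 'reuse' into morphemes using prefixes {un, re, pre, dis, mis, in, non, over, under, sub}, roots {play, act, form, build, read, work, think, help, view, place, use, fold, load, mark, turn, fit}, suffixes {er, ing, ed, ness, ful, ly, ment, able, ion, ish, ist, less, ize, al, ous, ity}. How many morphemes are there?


Segmenting 'reuse' against the inventory:
  're' -> prefix (morpheme 1)
  'use' -> root (morpheme 2)
Total morphemes: 2

2


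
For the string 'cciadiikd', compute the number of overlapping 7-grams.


String 'cciadiikd' has length L = 9.
Number of overlapping n-grams = L - n + 1
Substituting: 9 - 7 + 1 = 3

3


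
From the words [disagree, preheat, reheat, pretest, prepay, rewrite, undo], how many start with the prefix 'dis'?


Checking each word for prefix 'dis':
  'disagree' -> YES, starts with 'dis' (count: 1)
  'preheat' -> no (count: 1)
  'reheat' -> no (count: 1)
  'pretest' -> no (count: 1)
  'prepay' -> no (count: 1)
  'rewrite' -> no (count: 1)
  'undo' -> no (count: 1)
Total with prefix 'dis': 1

1


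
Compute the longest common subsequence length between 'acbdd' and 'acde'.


DP table for LCS of 'acbdd' and 'acde':
       a  c  d  e
    0  0  0  0  0
  a 0  1  1  1  1
  c 0  1  2  2  2
  b 0  1  2  2  2
  d 0  1  2  3  3
  d 0  1  2  3  3
LCS: 'acd'
LCS length = 3

3


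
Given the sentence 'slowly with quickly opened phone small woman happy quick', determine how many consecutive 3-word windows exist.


Word trigrams from [9] words:
  Trigram 1: (slowly with quickly)
  Trigram 2: (with quickly opened)
  Trigram 3: (quickly opened phone)
  Trigram 4: (opened phone small)
  Trigram 5: (phone small woman)
  Trigram 6: (small woman happy)
  Trigram 7: (woman happy quick)
Total word trigrams: 9 - 2 = 7

7


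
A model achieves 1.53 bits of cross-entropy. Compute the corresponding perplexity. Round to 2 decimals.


Perplexity formula: PP = 2^H
H = 1.53
PP = 2^1.53
Decompose: 2^1.53 = 2^1 * 2^0.53
2^1 = 2, 2^0.53 ~ 1.4439292
PP ~ 2 * 1.4439292 = 2.8878584
Rounded to 2 decimals: 2.89

2.89


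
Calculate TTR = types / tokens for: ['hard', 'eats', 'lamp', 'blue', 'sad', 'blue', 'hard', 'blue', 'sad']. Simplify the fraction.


Tokens: 9
Unique types: ('blue', 'eats', 'hard', 'lamp', 'sad') = 5
TTR = 5/9
Already in lowest terms.

5/9


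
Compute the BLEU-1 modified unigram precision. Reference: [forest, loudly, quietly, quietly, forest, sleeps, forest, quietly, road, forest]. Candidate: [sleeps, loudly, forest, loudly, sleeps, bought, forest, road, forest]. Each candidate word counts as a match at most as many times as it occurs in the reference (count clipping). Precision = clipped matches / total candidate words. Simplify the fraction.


Reference word counts: {'forest': 4, 'loudly': 1, 'quietly': 3, 'road': 1, 'sleeps': 1}
Checking each candidate word (with clipping):
  'sleeps' -> in reference (ref count 1, used 1/1) -> match (matches: 1)
  'loudly' -> in reference (ref count 1, used 1/1) -> match (matches: 2)
  'forest' -> in reference (ref count 4, used 1/4) -> match (matches: 3)
  'loudly' -> ref count 1 already used up (1/1) -> clipped, no match (matches: 3)
  'sleeps' -> ref count 1 already used up (1/1) -> clipped, no match (matches: 3)
  'bought' -> not in reference -> no match (matches: 3)
  'forest' -> in reference (ref count 4, used 2/4) -> match (matches: 4)
  'road' -> in reference (ref count 1, used 1/1) -> match (matches: 5)
  'forest' -> in reference (ref count 4, used 3/4) -> match (matches: 6)
Clipped matches: 6, Candidate length: 9
Precision = 6/9 = 2/3

2/3


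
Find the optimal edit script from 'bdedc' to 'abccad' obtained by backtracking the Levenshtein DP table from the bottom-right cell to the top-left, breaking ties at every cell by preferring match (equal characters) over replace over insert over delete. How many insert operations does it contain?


Edit distance = 5. Backtracking from cell (5, 6) with preference match > replace > insert > delete,
then listing the resulting alignment 'bdedc' -> 'abccad' left to right:
  Step 1: insert 'a' [insertion #1]
  Step 2: keep 'b'
  Step 3: replace d->c
  Step 4: replace e->c
  Step 5: replace d->a
  Step 6: replace c->d
Total insertions: 1

1


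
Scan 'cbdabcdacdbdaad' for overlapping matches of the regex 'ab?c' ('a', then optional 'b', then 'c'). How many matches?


Pattern: ab?c means 'a', then optional 'b', then 'c'.
Scanning 'cbdabcdacdbdaad' position-by-position:
  Pos 0: window 'cbd' -> no
  Pos 1: window 'bda' -> no
  Pos 2: window 'dab' -> no
  Pos 3: window 'abc' -> MATCH
  Pos 4: window 'bcd' -> no
  Pos 5: window 'cda' -> no
  Pos 6: window 'dac' -> no
  Pos 7: window 'acd' -> MATCH
  Pos 8: window 'cdb' -> no
  Pos 9: window 'dbd' -> no
  Pos 10: window 'bda' -> no
  Pos 11: window 'daa' -> no
  Pos 12: window 'aad' -> no
  Pos 13: window 'ad' -> no
  Pos 14: window 'd' -> no
Total matches: 2

2


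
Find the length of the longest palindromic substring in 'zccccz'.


Scanning 'zccccz' for palindromic substrings.
Substring at positions 0-5: 'zccccz'.
Check: reverse('zccccz') = 'zccccz' -> palindrome confirmed.
No longer palindromic substring exists; longest length = 6

6


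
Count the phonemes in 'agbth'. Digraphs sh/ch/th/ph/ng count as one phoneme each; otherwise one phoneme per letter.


Parsing 'agbth' greedily, digraphs first:
  'a' -> vowel phoneme (phonemes so far: 1)
  'g' -> consonant phoneme (phonemes so far: 2)
  'b' -> consonant phoneme (phonemes so far: 3)
  'th' -> digraph (1 consonant phoneme) (phonemes so far: 4)
Total phonemes: 4

4


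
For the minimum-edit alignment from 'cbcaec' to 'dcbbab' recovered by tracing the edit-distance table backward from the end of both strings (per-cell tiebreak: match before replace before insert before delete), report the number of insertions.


Edit distance = 4. Backtracking from cell (6, 6) with preference match > replace > insert > delete,
then listing the resulting alignment 'cbcaec' -> 'dcbbab' left to right:
  Step 1: insert 'd' [insertion #1]
  Step 2: keep 'c'
  Step 3: keep 'b'
  Step 4: replace c->b
  Step 5: keep 'a'
  Step 6: delete 'e'
  Step 7: replace c->b
Total insertions: 1

1


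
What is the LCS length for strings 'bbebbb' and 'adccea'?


DP table for LCS of 'bbebbb' and 'adccea':
       a  d  c  c  e  a
    0  0  0  0  0  0  0
  b 0  0  0  0  0  0  0
  b 0  0  0  0  0  0  0
  e 0  0  0  0  0  1  1
  b 0  0  0  0  0  1  1
  b 0  0  0  0  0  1  1
  b 0  0  0  0  0  1  1
LCS: 'e'
LCS length = 1

1


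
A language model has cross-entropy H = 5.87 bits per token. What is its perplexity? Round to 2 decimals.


Perplexity formula: PP = 2^H
H = 5.87
PP = 2^5.87
Decompose: 2^5.87 = 2^5 * 2^0.87
2^5 = 32, 2^0.87 ~ 1.8276629
PP ~ 32 * 1.8276629 = 58.4852128
Rounded to 2 decimals: 58.49

58.49


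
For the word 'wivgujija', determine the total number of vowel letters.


Scanning each character of 'wivgujija':
  Position 1: 'w' -> consonant (running count: 0)
  Position 2: 'i' -> vowel (running count: 1)
  Position 3: 'v' -> consonant (running count: 1)
  Position 4: 'g' -> consonant (running count: 1)
  Position 5: 'u' -> vowel (running count: 2)
  Position 6: 'j' -> consonant (running count: 2)
  Position 7: 'i' -> vowel (running count: 3)
  Position 8: 'j' -> consonant (running count: 3)
  Position 9: 'a' -> vowel (running count: 4)
Total vowels: 4

4


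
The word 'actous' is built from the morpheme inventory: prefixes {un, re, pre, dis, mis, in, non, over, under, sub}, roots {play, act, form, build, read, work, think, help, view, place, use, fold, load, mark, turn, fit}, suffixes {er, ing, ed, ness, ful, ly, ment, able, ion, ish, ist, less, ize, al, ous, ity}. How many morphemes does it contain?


Segmenting 'actous' against the inventory:
  'act' -> root (morpheme 1)
  'ous' -> suffix (morpheme 2)
Total morphemes: 2

2


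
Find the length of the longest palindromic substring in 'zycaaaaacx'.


Scanning 'zycaaaaacx' for palindromic substrings.
Substring at positions 2-8: 'caaaaac'.
Check: reverse('caaaaac') = 'caaaaac' -> palindrome confirmed.
Neighbouring characters ('y' / 'x') break symmetry, so it cannot extend further.
No longer palindromic substring exists; longest length = 7

7


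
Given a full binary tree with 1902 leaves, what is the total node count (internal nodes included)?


Leaf nodes (terminals): 1902
Internal nodes = n - 1 = 1902 - 1 = 1901
Total = leaves + internal = 1902 + 1901 = 3803

3803


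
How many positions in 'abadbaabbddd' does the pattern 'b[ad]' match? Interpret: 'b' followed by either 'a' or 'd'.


Pattern: b[ad] means 'b' followed by either 'a' or 'd'.
Scanning 'abadbaabbddd' position-by-position:
  Pos 0: window 'ab' -> no
  Pos 1: window 'ba' -> MATCH
  Pos 2: window 'ad' -> no
  Pos 3: window 'db' -> no
  Pos 4: window 'ba' -> MATCH
  Pos 5: window 'aa' -> no
  Pos 6: window 'ab' -> no
  Pos 7: window 'bb' -> no
  Pos 8: window 'bd' -> MATCH
  Pos 9: window 'dd' -> no
  Pos 10: window 'dd' -> no
  Pos 11: window 'd' -> no
Total matches: 3

3


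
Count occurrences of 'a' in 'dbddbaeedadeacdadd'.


Scanning 'dbddbaeedadeacdadd' for 'a':
  Position 5: 'a' -> MATCH (count: 1)
  Position 9: 'a' -> MATCH (count: 2)
  Position 12: 'a' -> MATCH (count: 3)
  Position 15: 'a' -> MATCH (count: 4)
Total occurrences of 'a': 4

4


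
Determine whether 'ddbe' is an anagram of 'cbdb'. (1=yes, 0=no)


Sort characters of 'ddbe': 'bdde'
Sort characters of 'cbdb': 'bbcd'
Sorted forms differ -> they are NOT anagrams
Result: 0

0


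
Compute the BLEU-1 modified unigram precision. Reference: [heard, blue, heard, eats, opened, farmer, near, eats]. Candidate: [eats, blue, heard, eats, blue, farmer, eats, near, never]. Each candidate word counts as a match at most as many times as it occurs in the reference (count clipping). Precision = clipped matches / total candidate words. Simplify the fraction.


Reference word counts: {'blue': 1, 'eats': 2, 'farmer': 1, 'heard': 2, 'near': 1, 'opened': 1}
Checking each candidate word (with clipping):
  'eats' -> in reference (ref count 2, used 1/2) -> match (matches: 1)
  'blue' -> in reference (ref count 1, used 1/1) -> match (matches: 2)
  'heard' -> in reference (ref count 2, used 1/2) -> match (matches: 3)
  'eats' -> in reference (ref count 2, used 2/2) -> match (matches: 4)
  'blue' -> ref count 1 already used up (1/1) -> clipped, no match (matches: 4)
  'farmer' -> in reference (ref count 1, used 1/1) -> match (matches: 5)
  'eats' -> ref count 2 already used up (2/2) -> clipped, no match (matches: 5)
  'near' -> in reference (ref count 1, used 1/1) -> match (matches: 6)
  'never' -> not in reference -> no match (matches: 6)
Clipped matches: 6, Candidate length: 9
Precision = 6/9 = 2/3

2/3


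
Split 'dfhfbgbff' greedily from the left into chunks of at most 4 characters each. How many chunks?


'dfhfbgbff' has 9 characters.
Chunking with max size 4:
  Chunk 1: 'dfhf' (positions 0-3)
  Chunk 2: 'bgbf' (positions 4-7)
  Chunk 3: 'f' (positions 8-8)
Total chunks: ceil(9 / 4) = 3

3


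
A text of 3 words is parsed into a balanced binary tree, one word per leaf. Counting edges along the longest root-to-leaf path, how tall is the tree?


In a balanced binary tree with n leaves the deepest leaf is ceil(log2(n)) edges below the root.
log2(3) = 1.5850
ceil(1.5850) = 2
height (edges) = 2

2


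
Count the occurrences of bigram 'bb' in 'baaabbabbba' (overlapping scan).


Scanning 'baaabbabbba' for bigram 'bb':
  Position 0: 'ba' -> no
  Position 1: 'aa' -> no
  Position 2: 'aa' -> no
  Position 3: 'ab' -> no
  Position 4: 'bb' -> MATCH
  Position 5: 'ba' -> no
  Position 6: 'ab' -> no
  Position 7: 'bb' -> MATCH
  Position 8: 'bb' -> MATCH
  Position 9: 'ba' -> no
Total matches: 3

3


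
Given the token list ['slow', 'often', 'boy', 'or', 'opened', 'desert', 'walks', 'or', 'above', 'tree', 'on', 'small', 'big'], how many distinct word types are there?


Listing all tokens and tracking unique types:
  Token 1: 'slow' -> NEW (unique so far: 1)
  Token 2: 'often' -> NEW (unique so far: 2)
  Token 3: 'boy' -> NEW (unique so far: 3)
  Token 4: 'or' -> NEW (unique so far: 4)
  Token 5: 'opened' -> NEW (unique so far: 5)
  Token 6: 'desert' -> NEW (unique so far: 6)
  Token 7: 'walks' -> NEW (unique so far: 7)
  Token 8: 'or' -> duplicate (unique so far: 7)
  Token 9: 'above' -> NEW (unique so far: 8)
  Token 10: 'tree' -> NEW (unique so far: 9)
  Token 11: 'on' -> NEW (unique so far: 10)
  Token 12: 'small' -> NEW (unique so far: 11)
  Token 13: 'big' -> NEW (unique so far: 12)
Unique types: ('above', 'big', 'boy', 'desert', 'often', 'on', 'opened', 'or', 'slow', 'small', 'tree', 'walks')
Vocabulary size: 12

12


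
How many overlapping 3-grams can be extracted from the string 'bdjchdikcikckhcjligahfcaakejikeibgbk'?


String 'bdjchdikcikckhcjligahfcaakejikeibgbk' has length L = 36.
Number of overlapping n-grams = L - n + 1
Substituting: 36 - 3 + 1 = 34

34


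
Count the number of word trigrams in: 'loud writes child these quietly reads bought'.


Word trigrams from [7] words:
  Trigram 1: (loud writes child)
  Trigram 2: (writes child these)
  Trigram 3: (child these quietly)
  Trigram 4: (these quietly reads)
  Trigram 5: (quietly reads bought)
Total word trigrams: 7 - 2 = 5

5


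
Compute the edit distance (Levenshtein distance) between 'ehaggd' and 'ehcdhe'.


Building DP table for s1='ehaggd' (len 6) and s2='ehcdhe' (len 6):
       e  h  c  d  h  e
    0  1  2  3  4  5  6
  e 1  0  1  2  3  4  5
  h 2  1  0  1  2  3  4
  a 3  2  1  1  2  3  4
  g 4  3  2  2  2  3  4
  g 5  4  3  3  3  3  4
  d 6  5  4  4  3  4  4
Edit distance = dp[6][6] = 4

4


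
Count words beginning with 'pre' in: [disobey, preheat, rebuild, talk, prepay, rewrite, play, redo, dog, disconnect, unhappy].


Checking each word for prefix 'pre':
  'disobey' -> no (count: 0)
  'preheat' -> YES, starts with 'pre' (count: 1)
  'rebuild' -> no (count: 1)
  'talk' -> no (count: 1)
  'prepay' -> YES, starts with 'pre' (count: 2)
  'rewrite' -> no (count: 2)
  'play' -> no (count: 2)
  'redo' -> no (count: 2)
  'dog' -> no (count: 2)
  'disconnect' -> no (count: 2)
  'unhappy' -> no (count: 2)
Total with prefix 'pre': 2

2


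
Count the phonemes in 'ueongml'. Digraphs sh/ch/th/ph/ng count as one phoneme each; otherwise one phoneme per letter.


Parsing 'ueongml' greedily, digraphs first:
  'u' -> vowel phoneme (phonemes so far: 1)
  'e' -> vowel phoneme (phonemes so far: 2)
  'o' -> vowel phoneme (phonemes so far: 3)
  'ng' -> digraph (1 consonant phoneme) (phonemes so far: 4)
  'm' -> consonant phoneme (phonemes so far: 5)
  'l' -> consonant phoneme (phonemes so far: 6)
Total phonemes: 6

6


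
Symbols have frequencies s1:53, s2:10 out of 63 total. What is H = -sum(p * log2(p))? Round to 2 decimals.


Computing entropy H = -sum(p_i * log2(p_i)):
  s1: p = 53/63 = 0.8413, -p*log2(p) = 0.2098
  s2: p = 10/63 = 0.1587, -p*log2(p) = 0.4215
H = sum of terms = 0.6313
Rounded to 2 decimals: 0.63

0.63


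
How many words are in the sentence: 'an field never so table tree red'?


Counting words by splitting on spaces:
  Word 1: 'an'
  Word 2: 'field'
  Word 3: 'never'
  Word 4: 'so'
  Word 5: 'table'
  Word 6: 'tree'
  Word 7: 'red'
Total words: 7

7


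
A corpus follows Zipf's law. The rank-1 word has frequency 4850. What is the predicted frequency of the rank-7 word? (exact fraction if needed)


Zipf's law: freq(rank) = f1 / rank
f1 = 4850, rank = 7
freq = 4850 / 7
GCD(4850, 7) = 1
Simplified: 4850/7

4850/7


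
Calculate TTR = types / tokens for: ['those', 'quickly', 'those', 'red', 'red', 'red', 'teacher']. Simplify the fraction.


Tokens: 7
Unique types: ('quickly', 'red', 'teacher', 'those') = 4
TTR = 4/7
Already in lowest terms.

4/7


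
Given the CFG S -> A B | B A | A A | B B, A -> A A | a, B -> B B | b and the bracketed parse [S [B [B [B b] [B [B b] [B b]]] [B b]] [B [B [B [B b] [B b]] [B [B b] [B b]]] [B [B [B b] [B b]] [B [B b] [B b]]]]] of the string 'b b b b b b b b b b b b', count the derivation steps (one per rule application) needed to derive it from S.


Every bracketed nonterminal node [X ...] in the tree is produced by exactly one rule application.
Reading the tree off as a leftmost derivation:
  Step 1: S  =>  B B   (applied S -> B B)
  Step 2: B B  =>  B B B   (applied B -> B B)
  Step 3: B B B  =>  B B B B   (applied B -> B B)
  Step 4: B B B B  =>  b B B B   (applied B -> b)
  Step 5: b B B B  =>  b B B B B   (applied B -> B B)
  Step 6: b B B B B  =>  b b B B B   (applied B -> b)
  Step 7: b b B B B  =>  b b b B B   (applied B -> b)
  Step 8: b b b B B  =>  b b b b B   (applied B -> b)
  Step 9: b b b b B  =>  b b b b B B   (applied B -> B B)
  Step 10: b b b b B B  =>  b b b b B B B   (applied B -> B B)
  Step 11: b b b b B B B  =>  b b b b B B B B   (applied B -> B B)
  Step 12: b b b b B B B B  =>  b b b b b B B B   (applied B -> b)
  Step 13: b b b b b B B B  =>  b b b b b b B B   (applied B -> b)
  Step 14: b b b b b b B B  =>  b b b b b b B B B   (applied B -> B B)
  Step 15: b b b b b b B B B  =>  b b b b b b b B B   (applied B -> b)
  Step 16: b b b b b b b B B  =>  b b b b b b b b B   (applied B -> b)
  Step 17: b b b b b b b b B  =>  b b b b b b b b B B   (applied B -> B B)
  Step 18: b b b b b b b b B B  =>  b b b b b b b b B B B   (applied B -> B B)
  Step 19: b b b b b b b b B B B  =>  b b b b b b b b b B B   (applied B -> b)
  Step 20: b b b b b b b b b B B  =>  b b b b b b b b b b B   (applied B -> b)
  Step 21: b b b b b b b b b b B  =>  b b b b b b b b b b B B   (applied B -> B B)
  Step 22: b b b b b b b b b b B B  =>  b b b b b b b b b b b B   (applied B -> b)
  Step 23: b b b b b b b b b b b B  =>  b b b b b b b b b b b b   (applied B -> b)
Final yield: b b b b b b b b b b b b
Total rewrite steps: 23

23


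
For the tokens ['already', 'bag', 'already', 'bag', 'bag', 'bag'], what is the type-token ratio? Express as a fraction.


Tokens: 6
Unique types: ('already', 'bag') = 2
TTR = 2/6
Simplify: divide both by 2 -> 1/3
TTR = 1/3

1/3


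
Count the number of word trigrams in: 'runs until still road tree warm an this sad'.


Word trigrams from [9] words:
  Trigram 1: (runs until still)
  Trigram 2: (until still road)
  Trigram 3: (still road tree)
  Trigram 4: (road tree warm)
  Trigram 5: (tree warm an)
  Trigram 6: (warm an this)
  Trigram 7: (an this sad)
Total word trigrams: 9 - 2 = 7

7


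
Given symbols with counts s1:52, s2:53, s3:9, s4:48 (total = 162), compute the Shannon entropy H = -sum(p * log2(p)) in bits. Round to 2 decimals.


Computing entropy H = -sum(p_i * log2(p_i)):
  s1: p = 52/162 = 0.3210, -p*log2(p) = 0.5262
  s2: p = 53/162 = 0.3272, -p*log2(p) = 0.5274
  s3: p = 9/162 = 0.0556, -p*log2(p) = 0.2317
  s4: p = 48/162 = 0.2963, -p*log2(p) = 0.5200
H = sum of terms = 1.8053
Rounded to 2 decimals: 1.81

1.81


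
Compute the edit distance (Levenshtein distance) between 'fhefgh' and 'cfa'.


Building DP table for s1='fhefgh' (len 6) and s2='cfa' (len 3):
       c  f  a
    0  1  2  3
  f 1  1  1  2
  h 2  2  2  2
  e 3  3  3  3
  f 4  4  3  4
  g 5  5  4  4
  h 6  6  5  5
Edit distance = dp[6][3] = 5

5


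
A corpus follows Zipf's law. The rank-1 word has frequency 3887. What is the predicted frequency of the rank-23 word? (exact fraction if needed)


Zipf's law: freq(rank) = f1 / rank
f1 = 3887, rank = 23
freq = 3887 / 23
= 169

169


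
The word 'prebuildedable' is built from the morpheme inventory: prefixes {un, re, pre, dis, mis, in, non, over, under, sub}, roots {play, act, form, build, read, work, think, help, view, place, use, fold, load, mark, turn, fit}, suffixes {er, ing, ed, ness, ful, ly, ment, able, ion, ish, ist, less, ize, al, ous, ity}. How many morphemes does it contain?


Segmenting 'prebuildedable' against the inventory:
  'pre' -> prefix (morpheme 1)
  'build' -> root (morpheme 2)
  'ed' -> suffix (morpheme 3)
  'able' -> suffix (morpheme 4)
Total morphemes: 4

4


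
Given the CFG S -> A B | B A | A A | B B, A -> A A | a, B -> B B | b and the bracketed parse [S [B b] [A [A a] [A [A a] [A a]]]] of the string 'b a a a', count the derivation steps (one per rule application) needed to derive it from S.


Every bracketed nonterminal node [X ...] in the tree is produced by exactly one rule application.
Reading the tree off as a leftmost derivation:
  Step 1: S  =>  B A   (applied S -> B A)
  Step 2: B A  =>  b A   (applied B -> b)
  Step 3: b A  =>  b A A   (applied A -> A A)
  Step 4: b A A  =>  b a A   (applied A -> a)
  Step 5: b a A  =>  b a A A   (applied A -> A A)
  Step 6: b a A A  =>  b a a A   (applied A -> a)
  Step 7: b a a A  =>  b a a a   (applied A -> a)
Final yield: b a a a
Total rewrite steps: 7

7


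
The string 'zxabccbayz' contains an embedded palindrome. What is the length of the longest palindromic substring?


Scanning 'zxabccbayz' for palindromic substrings.
Substring at positions 2-7: 'abccba'.
Check: reverse('abccba') = 'abccba' -> palindrome confirmed.
Neighbouring characters ('x' / 'y') break symmetry, so it cannot extend further.
No longer palindromic substring exists; longest length = 6

6


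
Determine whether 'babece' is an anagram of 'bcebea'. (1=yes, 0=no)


Sort characters of 'babece': 'abbcee'
Sort characters of 'bcebea': 'abbcee'
Sorted forms match -> they ARE anagrams
Result: 1

1


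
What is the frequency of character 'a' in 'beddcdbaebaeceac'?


Scanning 'beddcdbaebaeceac' for 'a':
  Position 7: 'a' -> MATCH (count: 1)
  Position 10: 'a' -> MATCH (count: 2)
  Position 14: 'a' -> MATCH (count: 3)
Total occurrences of 'a': 3

3


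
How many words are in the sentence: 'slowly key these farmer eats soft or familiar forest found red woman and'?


Counting words by splitting on spaces:
  Word 1: 'slowly'
  Word 2: 'key'
  Word 3: 'these'
  Word 4: 'farmer'
  Word 5: 'eats'
  Word 6: 'soft'
  Word 7: 'or'
  Word 8: 'familiar'
  Word 9: 'forest'
  Word 10: 'found'
  Word 11: 'red'
  Word 12: 'woman'
  Word 13: 'and'
Total words: 13

13


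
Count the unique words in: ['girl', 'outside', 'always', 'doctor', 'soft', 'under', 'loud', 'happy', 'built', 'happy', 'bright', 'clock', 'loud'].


Listing all tokens and tracking unique types:
  Token 1: 'girl' -> NEW (unique so far: 1)
  Token 2: 'outside' -> NEW (unique so far: 2)
  Token 3: 'always' -> NEW (unique so far: 3)
  Token 4: 'doctor' -> NEW (unique so far: 4)
  Token 5: 'soft' -> NEW (unique so far: 5)
  Token 6: 'under' -> NEW (unique so far: 6)
  Token 7: 'loud' -> NEW (unique so far: 7)
  Token 8: 'happy' -> NEW (unique so far: 8)
  Token 9: 'built' -> NEW (unique so far: 9)
  Token 10: 'happy' -> duplicate (unique so far: 9)
  Token 11: 'bright' -> NEW (unique so far: 10)
  Token 12: 'clock' -> NEW (unique so far: 11)
  Token 13: 'loud' -> duplicate (unique so far: 11)
Unique types: ('always', 'bright', 'built', 'clock', 'doctor', 'girl', 'happy', 'loud', 'outside', 'soft', 'under')
Vocabulary size: 11

11


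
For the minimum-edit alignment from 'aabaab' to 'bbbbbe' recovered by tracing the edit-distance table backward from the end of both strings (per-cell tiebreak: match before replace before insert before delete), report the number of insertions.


Edit distance = 5. Backtracking from cell (6, 6) with preference match > replace > insert > delete,
then listing the resulting alignment 'aabaab' -> 'bbbbbe' left to right:
  Step 1: replace a->b
  Step 2: replace a->b
  Step 3: keep 'b'
  Step 4: replace a->b
  Step 5: replace a->b
  Step 6: replace b->e
Total insertions: 0

0


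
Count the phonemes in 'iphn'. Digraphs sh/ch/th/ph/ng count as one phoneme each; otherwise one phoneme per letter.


Parsing 'iphn' greedily, digraphs first:
  'i' -> vowel phoneme (phonemes so far: 1)
  'ph' -> digraph (1 consonant phoneme) (phonemes so far: 2)
  'n' -> consonant phoneme (phonemes so far: 3)
Total phonemes: 3

3


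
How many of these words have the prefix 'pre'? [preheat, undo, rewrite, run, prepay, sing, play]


Checking each word for prefix 'pre':
  'preheat' -> YES, starts with 'pre' (count: 1)
  'undo' -> no (count: 1)
  'rewrite' -> no (count: 1)
  'run' -> no (count: 1)
  'prepay' -> YES, starts with 'pre' (count: 2)
  'sing' -> no (count: 2)
  'play' -> no (count: 2)
Total with prefix 'pre': 2

2


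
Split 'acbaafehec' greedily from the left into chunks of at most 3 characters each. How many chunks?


'acbaafehec' has 10 characters.
Chunking with max size 3:
  Chunk 1: 'acb' (positions 0-2)
  Chunk 2: 'aaf' (positions 3-5)
  Chunk 3: 'ehe' (positions 6-8)
  Chunk 4: 'c' (positions 9-9)
Total chunks: ceil(10 / 3) = 4

4


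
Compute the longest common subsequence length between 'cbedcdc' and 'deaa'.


DP table for LCS of 'cbedcdc' and 'deaa':
       d  e  a  a
    0  0  0  0  0
  c 0  0  0  0  0
  b 0  0  0  0  0
  e 0  0  1  1  1
  d 0  1  1  1  1
  c 0  1  1  1  1
  d 0  1  1  1  1
  c 0  1  1  1  1
LCS: 'e'
LCS length = 1

1


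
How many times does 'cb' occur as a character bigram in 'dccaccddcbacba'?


Scanning 'dccaccddcbacba' for bigram 'cb':
  Position 0: 'dc' -> no
  Position 1: 'cc' -> no
  Position 2: 'ca' -> no
  Position 3: 'ac' -> no
  Position 4: 'cc' -> no
  Position 5: 'cd' -> no
  Position 6: 'dd' -> no
  Position 7: 'dc' -> no
  Position 8: 'cb' -> MATCH
  Position 9: 'ba' -> no
  Position 10: 'ac' -> no
  Position 11: 'cb' -> MATCH
  Position 12: 'ba' -> no
Total matches: 2

2


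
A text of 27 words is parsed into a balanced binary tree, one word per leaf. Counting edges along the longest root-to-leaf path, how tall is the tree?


In a balanced binary tree with n leaves the deepest leaf is ceil(log2(n)) edges below the root.
log2(27) = 4.7549
ceil(4.7549) = 5
height (edges) = 5

5


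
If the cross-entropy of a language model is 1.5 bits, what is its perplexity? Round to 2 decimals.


Perplexity formula: PP = 2^H
H = 1.5
PP = 2^1.5
Decompose: 2^1.5 = 2^1 * 2^0.5 = 2^1 * sqrt(2)
2^1 = 2, sqrt(2) ~ 1.4142136
PP ~ 2 * 1.4142136 = 2.8284272
Rounded to 2 decimals: 2.83

2.83


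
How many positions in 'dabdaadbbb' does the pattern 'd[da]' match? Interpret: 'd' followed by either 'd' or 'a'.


Pattern: d[da] means 'd' followed by either 'd' or 'a'.
Scanning 'dabdaadbbb' position-by-position:
  Pos 0: window 'da' -> MATCH
  Pos 1: window 'ab' -> no
  Pos 2: window 'bd' -> no
  Pos 3: window 'da' -> MATCH
  Pos 4: window 'aa' -> no
  Pos 5: window 'ad' -> no
  Pos 6: window 'db' -> no
  Pos 7: window 'bb' -> no
  Pos 8: window 'bb' -> no
  Pos 9: window 'b' -> no
Total matches: 2

2


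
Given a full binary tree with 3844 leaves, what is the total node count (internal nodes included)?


Leaf nodes (terminals): 3844
Internal nodes = n - 1 = 3844 - 1 = 3843
Total = leaves + internal = 3844 + 3843 = 7687

7687


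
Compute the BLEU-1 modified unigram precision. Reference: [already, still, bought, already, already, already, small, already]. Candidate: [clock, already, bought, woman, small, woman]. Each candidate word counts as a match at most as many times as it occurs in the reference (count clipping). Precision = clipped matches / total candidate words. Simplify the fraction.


Reference word counts: {'already': 5, 'bought': 1, 'small': 1, 'still': 1}
Checking each candidate word (with clipping):
  'clock' -> not in reference -> no match (matches: 0)
  'already' -> in reference (ref count 5, used 1/5) -> match (matches: 1)
  'bought' -> in reference (ref count 1, used 1/1) -> match (matches: 2)
  'woman' -> not in reference -> no match (matches: 2)
  'small' -> in reference (ref count 1, used 1/1) -> match (matches: 3)
  'woman' -> not in reference -> no match (matches: 3)
Clipped matches: 3, Candidate length: 6
Precision = 3/6 = 1/2

1/2


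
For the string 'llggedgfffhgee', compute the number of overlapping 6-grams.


String 'llggedgfffhgee' has length L = 14.
Number of overlapping n-grams = L - n + 1
Substituting: 14 - 6 + 1 = 9

9


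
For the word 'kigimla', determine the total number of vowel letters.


Scanning each character of 'kigimla':
  Position 1: 'k' -> consonant (running count: 0)
  Position 2: 'i' -> vowel (running count: 1)
  Position 3: 'g' -> consonant (running count: 1)
  Position 4: 'i' -> vowel (running count: 2)
  Position 5: 'm' -> consonant (running count: 2)
  Position 6: 'l' -> consonant (running count: 2)
  Position 7: 'a' -> vowel (running count: 3)
Total vowels: 3

3


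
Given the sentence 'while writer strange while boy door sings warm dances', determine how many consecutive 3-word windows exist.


Word trigrams from [9] words:
  Trigram 1: (while writer strange)
  Trigram 2: (writer strange while)
  Trigram 3: (strange while boy)
  Trigram 4: (while boy door)
  Trigram 5: (boy door sings)
  Trigram 6: (door sings warm)
  Trigram 7: (sings warm dances)
Total word trigrams: 9 - 2 = 7

7


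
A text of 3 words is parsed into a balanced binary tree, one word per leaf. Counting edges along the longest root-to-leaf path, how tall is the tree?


In a balanced binary tree with n leaves the deepest leaf is ceil(log2(n)) edges below the root.
log2(3) = 1.5850
ceil(1.5850) = 2
height (edges) = 2

2


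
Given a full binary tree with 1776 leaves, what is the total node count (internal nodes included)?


Leaf nodes (terminals): 1776
Internal nodes = n - 1 = 1776 - 1 = 1775
Total = leaves + internal = 1776 + 1775 = 3551

3551


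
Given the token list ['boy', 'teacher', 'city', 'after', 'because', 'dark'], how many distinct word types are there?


Listing all tokens and tracking unique types:
  Token 1: 'boy' -> NEW (unique so far: 1)
  Token 2: 'teacher' -> NEW (unique so far: 2)
  Token 3: 'city' -> NEW (unique so far: 3)
  Token 4: 'after' -> NEW (unique so far: 4)
  Token 5: 'because' -> NEW (unique so far: 5)
  Token 6: 'dark' -> NEW (unique so far: 6)
Unique types: ('after', 'because', 'boy', 'city', 'dark', 'teacher')
Vocabulary size: 6

6


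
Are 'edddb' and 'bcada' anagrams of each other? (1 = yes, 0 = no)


Sort characters of 'edddb': 'bddde'
Sort characters of 'bcada': 'aabcd'
Sorted forms differ -> they are NOT anagrams
Result: 0

0


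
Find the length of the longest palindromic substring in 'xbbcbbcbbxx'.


Scanning 'xbbcbbcbbxx' for palindromic substrings.
Substring at positions 0-9: 'xbbcbbcbbx'.
Check: reverse('xbbcbbcbbx') = 'xbbcbbcbbx' -> palindrome confirmed.
Neighbouring characters ('-' / 'x') break symmetry, so it cannot extend further.
No longer palindromic substring exists; longest length = 10

10


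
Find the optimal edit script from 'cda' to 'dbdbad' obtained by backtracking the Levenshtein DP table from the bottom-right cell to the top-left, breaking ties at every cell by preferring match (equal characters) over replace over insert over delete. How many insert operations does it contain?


Edit distance = 4. Backtracking from cell (3, 6) with preference match > replace > insert > delete,
then listing the resulting alignment 'cda' -> 'dbdbad' left to right:
  Step 1: insert 'd' [insertion #1]
  Step 2: replace c->b
  Step 3: keep 'd'
  Step 4: insert 'b' [insertion #2]
  Step 5: keep 'a'
  Step 6: insert 'd' [insertion #3]
Total insertions: 3

3


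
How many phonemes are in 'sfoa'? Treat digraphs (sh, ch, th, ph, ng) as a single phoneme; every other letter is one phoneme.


Parsing 'sfoa' greedily, digraphs first:
  's' -> consonant phoneme (phonemes so far: 1)
  'f' -> consonant phoneme (phonemes so far: 2)
  'o' -> vowel phoneme (phonemes so far: 3)
  'a' -> vowel phoneme (phonemes so far: 4)
Total phonemes: 4

4


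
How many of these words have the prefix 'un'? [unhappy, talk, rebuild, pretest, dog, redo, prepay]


Checking each word for prefix 'un':
  'unhappy' -> YES, starts with 'un' (count: 1)
  'talk' -> no (count: 1)
  'rebuild' -> no (count: 1)
  'pretest' -> no (count: 1)
  'dog' -> no (count: 1)
  'redo' -> no (count: 1)
  'prepay' -> no (count: 1)
Total with prefix 'un': 1

1


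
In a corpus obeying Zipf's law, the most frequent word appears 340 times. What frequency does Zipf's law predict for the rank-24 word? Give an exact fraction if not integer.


Zipf's law: freq(rank) = f1 / rank
f1 = 340, rank = 24
freq = 340 / 24
GCD(340, 24) = 4
Simplified: 85/6

85/6


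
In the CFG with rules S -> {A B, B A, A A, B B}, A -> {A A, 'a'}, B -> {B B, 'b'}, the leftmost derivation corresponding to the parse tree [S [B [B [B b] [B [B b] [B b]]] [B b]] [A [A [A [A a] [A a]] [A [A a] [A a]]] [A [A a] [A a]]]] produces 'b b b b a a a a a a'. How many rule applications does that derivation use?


Every bracketed nonterminal node [X ...] in the tree is produced by exactly one rule application.
Reading the tree off as a leftmost derivation:
  Step 1: S  =>  B A   (applied S -> B A)
  Step 2: B A  =>  B B A   (applied B -> B B)
  Step 3: B B A  =>  B B B A   (applied B -> B B)
  Step 4: B B B A  =>  b B B A   (applied B -> b)
  Step 5: b B B A  =>  b B B B A   (applied B -> B B)
  Step 6: b B B B A  =>  b b B B A   (applied B -> b)
  Step 7: b b B B A  =>  b b b B A   (applied B -> b)
  Step 8: b b b B A  =>  b b b b A   (applied B -> b)
  Step 9: b b b b A  =>  b b b b A A   (applied A -> A A)
  Step 10: b b b b A A  =>  b b b b A A A   (applied A -> A A)
  Step 11: b b b b A A A  =>  b b b b A A A A   (applied A -> A A)
  Step 12: b b b b A A A A  =>  b b b b a A A A   (applied A -> a)
  Step 13: b b b b a A A A  =>  b b b b a a A A   (applied A -> a)
  Step 14: b b b b a a A A  =>  b b b b a a A A A   (applied A -> A A)
  Step 15: b b b b a a A A A  =>  b b b b a a a A A   (applied A -> a)
  Step 16: b b b b a a a A A  =>  b b b b a a a a A   (applied A -> a)
  Step 17: b b b b a a a a A  =>  b b b b a a a a A A   (applied A -> A A)
  Step 18: b b b b a a a a A A  =>  b b b b a a a a a A   (applied A -> a)
  Step 19: b b b b a a a a a A  =>  b b b b a a a a a a   (applied A -> a)
Final yield: b b b b a a a a a a
Total rewrite steps: 19

19


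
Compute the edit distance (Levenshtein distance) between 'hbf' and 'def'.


Building DP table for s1='hbf' (len 3) and s2='def' (len 3):
       d  e  f
    0  1  2  3
  h 1  1  2  3
  b 2  2  2  3
  f 3  3  3  2
Edit distance = dp[3][3] = 2

2


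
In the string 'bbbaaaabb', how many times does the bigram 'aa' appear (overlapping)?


Scanning 'bbbaaaabb' for bigram 'aa':
  Position 0: 'bb' -> no
  Position 1: 'bb' -> no
  Position 2: 'ba' -> no
  Position 3: 'aa' -> MATCH
  Position 4: 'aa' -> MATCH
  Position 5: 'aa' -> MATCH
  Position 6: 'ab' -> no
  Position 7: 'bb' -> no
Total matches: 3

3


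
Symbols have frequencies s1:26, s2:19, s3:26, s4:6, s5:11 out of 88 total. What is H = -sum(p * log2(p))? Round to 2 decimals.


Computing entropy H = -sum(p_i * log2(p_i)):
  s1: p = 26/88 = 0.2955, -p*log2(p) = 0.5197
  s2: p = 19/88 = 0.2159, -p*log2(p) = 0.4775
  s3: p = 26/88 = 0.2955, -p*log2(p) = 0.5197
  s4: p = 6/88 = 0.0682, -p*log2(p) = 0.2642
  s5: p = 11/88 = 0.1250, -p*log2(p) = 0.3750
H = sum of terms = 2.1561
Rounded to 2 decimals: 2.16

2.16


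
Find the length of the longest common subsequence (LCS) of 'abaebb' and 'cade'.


DP table for LCS of 'abaebb' and 'cade':
       c  a  d  e
    0  0  0  0  0
  a 0  0  1  1  1
  b 0  0  1  1  1
  a 0  0  1  1  1
  e 0  0  1  1  2
  b 0  0  1  1  2
  b 0  0  1  1  2
LCS: 'ae'
LCS length = 2

2


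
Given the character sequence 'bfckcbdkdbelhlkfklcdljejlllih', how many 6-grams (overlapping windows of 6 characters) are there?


String 'bfckcbdkdbelhlkfklcdljejlllih' has length L = 29.
Number of overlapping n-grams = L - n + 1
Substituting: 29 - 6 + 1 = 24

24


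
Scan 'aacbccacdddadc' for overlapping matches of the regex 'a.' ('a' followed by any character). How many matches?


Pattern: a. means 'a' followed by any character.
Scanning 'aacbccacdddadc' position-by-position:
  Pos 0: window 'aa' -> MATCH
  Pos 1: window 'ac' -> MATCH
  Pos 2: window 'cb' -> no
  Pos 3: window 'bc' -> no
  Pos 4: window 'cc' -> no
  Pos 5: window 'ca' -> no
  Pos 6: window 'ac' -> MATCH
  Pos 7: window 'cd' -> no
  Pos 8: window 'dd' -> no
  Pos 9: window 'dd' -> no
  Pos 10: window 'da' -> no
  Pos 11: window 'ad' -> MATCH
  Pos 12: window 'dc' -> no
  Pos 13: window 'c' -> no
Total matches: 4

4


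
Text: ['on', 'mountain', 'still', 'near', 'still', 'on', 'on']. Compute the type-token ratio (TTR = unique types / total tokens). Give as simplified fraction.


Tokens: 7
Unique types: ('mountain', 'near', 'on', 'still') = 4
TTR = 4/7
Already in lowest terms.

4/7


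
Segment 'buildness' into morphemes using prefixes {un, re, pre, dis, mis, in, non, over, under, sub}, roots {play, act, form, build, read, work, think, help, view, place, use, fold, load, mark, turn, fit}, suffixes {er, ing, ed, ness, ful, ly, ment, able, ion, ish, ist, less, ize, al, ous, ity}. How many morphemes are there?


Segmenting 'buildness' against the inventory:
  'build' -> root (morpheme 1)
  'ness' -> suffix (morpheme 2)
Total morphemes: 2

2


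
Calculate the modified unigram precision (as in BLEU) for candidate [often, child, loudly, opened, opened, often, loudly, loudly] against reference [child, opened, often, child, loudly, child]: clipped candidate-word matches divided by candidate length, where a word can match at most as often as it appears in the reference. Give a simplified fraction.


Reference word counts: {'child': 3, 'loudly': 1, 'often': 1, 'opened': 1}
Checking each candidate word (with clipping):
  'often' -> in reference (ref count 1, used 1/1) -> match (matches: 1)
  'child' -> in reference (ref count 3, used 1/3) -> match (matches: 2)
  'loudly' -> in reference (ref count 1, used 1/1) -> match (matches: 3)
  'opened' -> in reference (ref count 1, used 1/1) -> match (matches: 4)
  'opened' -> ref count 1 already used up (1/1) -> clipped, no match (matches: 4)
  'often' -> ref count 1 already used up (1/1) -> clipped, no match (matches: 4)
  'loudly' -> ref count 1 already used up (1/1) -> clipped, no match (matches: 4)
  'loudly' -> ref count 1 already used up (1/1) -> clipped, no match (matches: 4)
Clipped matches: 4, Candidate length: 8
Precision = 4/8 = 1/2

1/2


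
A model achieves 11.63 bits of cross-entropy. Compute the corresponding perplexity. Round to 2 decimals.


Perplexity formula: PP = 2^H
H = 11.63
PP = 2^11.63
Decompose: 2^11.63 = 2^11 * 2^0.63
2^11 = 2048, 2^0.63 ~ 1.5475650
PP ~ 2048 * 1.5475650 = 3169.4131200
Rounded to 2 decimals: 3169.41

3169.41


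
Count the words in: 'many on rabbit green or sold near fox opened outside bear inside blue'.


Counting words by splitting on spaces:
  Word 1: 'many'
  Word 2: 'on'
  Word 3: 'rabbit'
  Word 4: 'green'
  Word 5: 'or'
  Word 6: 'sold'
  Word 7: 'near'
  Word 8: 'fox'
  Word 9: 'opened'
  Word 10: 'outside'
  Word 11: 'bear'
  Word 12: 'inside'
  Word 13: 'blue'
Total words: 13

13


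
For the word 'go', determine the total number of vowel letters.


Scanning each character of 'go':
  Position 1: 'g' -> consonant (running count: 0)
  Position 2: 'o' -> vowel (running count: 1)
Total vowels: 1

1
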